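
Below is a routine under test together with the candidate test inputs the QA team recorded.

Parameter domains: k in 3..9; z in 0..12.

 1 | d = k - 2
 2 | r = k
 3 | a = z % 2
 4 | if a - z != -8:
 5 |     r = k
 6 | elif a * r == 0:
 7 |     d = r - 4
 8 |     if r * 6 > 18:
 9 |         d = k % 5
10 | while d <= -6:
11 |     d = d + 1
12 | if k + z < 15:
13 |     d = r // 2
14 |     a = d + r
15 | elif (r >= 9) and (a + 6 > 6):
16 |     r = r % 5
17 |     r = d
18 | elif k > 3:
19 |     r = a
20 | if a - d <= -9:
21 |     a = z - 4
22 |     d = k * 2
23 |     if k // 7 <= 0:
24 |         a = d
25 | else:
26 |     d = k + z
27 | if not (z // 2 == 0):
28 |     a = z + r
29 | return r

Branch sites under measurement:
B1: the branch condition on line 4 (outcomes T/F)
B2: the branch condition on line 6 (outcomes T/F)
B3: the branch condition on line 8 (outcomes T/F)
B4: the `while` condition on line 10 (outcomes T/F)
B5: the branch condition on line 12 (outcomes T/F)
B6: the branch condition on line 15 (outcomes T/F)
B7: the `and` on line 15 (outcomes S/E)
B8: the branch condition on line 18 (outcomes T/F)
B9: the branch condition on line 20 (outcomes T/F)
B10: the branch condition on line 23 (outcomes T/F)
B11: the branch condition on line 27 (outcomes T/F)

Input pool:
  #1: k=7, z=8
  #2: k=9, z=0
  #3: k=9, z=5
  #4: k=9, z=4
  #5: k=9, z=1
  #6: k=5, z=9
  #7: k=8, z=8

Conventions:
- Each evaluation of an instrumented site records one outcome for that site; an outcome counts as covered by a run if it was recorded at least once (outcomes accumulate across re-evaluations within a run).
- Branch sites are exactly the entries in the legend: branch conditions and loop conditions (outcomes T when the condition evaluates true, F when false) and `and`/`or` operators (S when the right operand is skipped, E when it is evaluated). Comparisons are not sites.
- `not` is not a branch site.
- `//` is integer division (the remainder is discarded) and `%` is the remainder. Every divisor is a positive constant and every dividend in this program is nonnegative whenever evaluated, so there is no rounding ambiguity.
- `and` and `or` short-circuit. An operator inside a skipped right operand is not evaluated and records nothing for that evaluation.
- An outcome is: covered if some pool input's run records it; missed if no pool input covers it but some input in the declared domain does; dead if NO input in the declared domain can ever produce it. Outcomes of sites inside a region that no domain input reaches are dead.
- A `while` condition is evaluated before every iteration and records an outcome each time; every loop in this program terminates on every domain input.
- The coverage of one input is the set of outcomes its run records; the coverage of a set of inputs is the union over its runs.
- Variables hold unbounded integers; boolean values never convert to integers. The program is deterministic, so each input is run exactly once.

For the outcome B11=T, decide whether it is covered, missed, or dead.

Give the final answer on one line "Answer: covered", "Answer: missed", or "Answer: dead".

B11=T is recorded by pool input(s) 1, 3, 4, 6, 7 -> covered

Answer: covered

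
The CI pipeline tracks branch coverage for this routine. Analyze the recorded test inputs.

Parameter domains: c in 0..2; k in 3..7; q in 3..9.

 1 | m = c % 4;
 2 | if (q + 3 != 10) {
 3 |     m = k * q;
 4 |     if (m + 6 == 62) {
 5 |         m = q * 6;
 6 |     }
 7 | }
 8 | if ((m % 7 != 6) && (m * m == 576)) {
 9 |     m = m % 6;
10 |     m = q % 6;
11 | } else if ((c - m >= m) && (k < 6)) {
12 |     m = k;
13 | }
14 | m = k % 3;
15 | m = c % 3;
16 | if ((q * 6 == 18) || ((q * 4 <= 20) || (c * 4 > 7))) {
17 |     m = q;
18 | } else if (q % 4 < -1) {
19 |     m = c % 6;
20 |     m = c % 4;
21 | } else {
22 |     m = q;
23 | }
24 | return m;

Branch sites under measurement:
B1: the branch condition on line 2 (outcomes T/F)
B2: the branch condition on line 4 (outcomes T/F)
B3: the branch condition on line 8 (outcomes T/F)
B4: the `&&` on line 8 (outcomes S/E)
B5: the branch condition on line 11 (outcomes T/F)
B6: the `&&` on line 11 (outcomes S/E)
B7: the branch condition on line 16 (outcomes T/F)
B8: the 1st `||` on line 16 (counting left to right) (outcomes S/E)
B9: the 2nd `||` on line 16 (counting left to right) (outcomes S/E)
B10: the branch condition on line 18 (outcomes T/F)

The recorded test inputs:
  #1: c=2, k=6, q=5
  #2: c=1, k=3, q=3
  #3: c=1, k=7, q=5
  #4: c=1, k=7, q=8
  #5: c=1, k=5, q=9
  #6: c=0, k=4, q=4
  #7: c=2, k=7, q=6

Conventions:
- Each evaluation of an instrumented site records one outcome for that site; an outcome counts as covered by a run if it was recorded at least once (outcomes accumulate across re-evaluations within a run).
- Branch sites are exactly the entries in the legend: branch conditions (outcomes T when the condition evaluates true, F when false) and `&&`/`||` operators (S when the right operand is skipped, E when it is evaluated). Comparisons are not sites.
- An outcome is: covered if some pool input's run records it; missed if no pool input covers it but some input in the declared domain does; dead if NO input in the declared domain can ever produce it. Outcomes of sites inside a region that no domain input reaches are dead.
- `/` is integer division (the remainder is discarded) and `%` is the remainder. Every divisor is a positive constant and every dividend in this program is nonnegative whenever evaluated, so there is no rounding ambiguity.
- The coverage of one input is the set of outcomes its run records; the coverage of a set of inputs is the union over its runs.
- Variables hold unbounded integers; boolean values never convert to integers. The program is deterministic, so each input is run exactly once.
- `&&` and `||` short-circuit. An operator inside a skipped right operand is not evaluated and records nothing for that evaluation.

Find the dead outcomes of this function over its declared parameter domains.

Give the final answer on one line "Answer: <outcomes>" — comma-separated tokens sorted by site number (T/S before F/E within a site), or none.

exhaustive pass over the 105-input domain:
  B10=T: no domain input ever produces it -> dead
  reachable outcomes have witnesses, e.g. B1=T (e.g. c=0, k=3, q=3), B1=F (e.g. c=0, k=3, q=7), B2=T (e.g. c=0, k=7, q=8), B2=F (e.g. c=0, k=3, q=3)

Answer: B10=T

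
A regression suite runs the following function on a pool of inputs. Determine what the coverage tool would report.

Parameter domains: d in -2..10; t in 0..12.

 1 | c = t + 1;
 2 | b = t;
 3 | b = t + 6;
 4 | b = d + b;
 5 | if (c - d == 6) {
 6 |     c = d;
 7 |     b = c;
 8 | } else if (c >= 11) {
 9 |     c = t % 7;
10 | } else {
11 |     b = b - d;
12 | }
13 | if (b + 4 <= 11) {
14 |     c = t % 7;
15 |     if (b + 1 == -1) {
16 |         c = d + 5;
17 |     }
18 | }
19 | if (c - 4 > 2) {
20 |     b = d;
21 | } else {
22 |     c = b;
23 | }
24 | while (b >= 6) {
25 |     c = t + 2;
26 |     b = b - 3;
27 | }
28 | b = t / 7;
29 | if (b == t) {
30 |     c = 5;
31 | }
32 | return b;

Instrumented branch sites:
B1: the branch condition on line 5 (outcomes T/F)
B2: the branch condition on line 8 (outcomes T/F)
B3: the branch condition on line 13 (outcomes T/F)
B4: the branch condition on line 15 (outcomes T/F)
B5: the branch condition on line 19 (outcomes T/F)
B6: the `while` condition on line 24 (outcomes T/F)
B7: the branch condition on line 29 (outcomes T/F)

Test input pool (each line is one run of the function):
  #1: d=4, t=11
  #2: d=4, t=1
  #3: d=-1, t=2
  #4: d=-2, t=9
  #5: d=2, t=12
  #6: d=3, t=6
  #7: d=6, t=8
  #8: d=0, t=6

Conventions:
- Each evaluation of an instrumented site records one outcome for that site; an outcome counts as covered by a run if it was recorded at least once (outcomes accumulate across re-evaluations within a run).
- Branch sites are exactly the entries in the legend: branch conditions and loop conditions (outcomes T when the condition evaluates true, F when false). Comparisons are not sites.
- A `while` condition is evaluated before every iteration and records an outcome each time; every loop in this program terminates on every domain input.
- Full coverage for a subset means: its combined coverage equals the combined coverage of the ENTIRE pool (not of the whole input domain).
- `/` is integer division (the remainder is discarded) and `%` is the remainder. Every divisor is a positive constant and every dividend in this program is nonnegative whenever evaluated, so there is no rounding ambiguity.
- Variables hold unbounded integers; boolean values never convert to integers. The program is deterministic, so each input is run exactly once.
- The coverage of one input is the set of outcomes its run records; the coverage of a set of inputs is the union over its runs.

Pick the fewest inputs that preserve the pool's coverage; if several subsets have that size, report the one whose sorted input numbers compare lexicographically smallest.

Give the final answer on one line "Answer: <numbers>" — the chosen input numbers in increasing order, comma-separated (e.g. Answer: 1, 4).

#1 (d=4, t=11) -> B1->F, B2->T, B3->F, B5->F, B6->T, B6->T, B6->T, B6->T, B6->T, B6->T, B6->F, B7->F; covered: B1=F, B2=T, B3=F, B5=F, B6=T, B6=F, B7=F
#2 (d=4, t=1) -> B1->F, B2->F, B3->T, B4->F, B5->F, B6->T, B6->F, B7->F; covered: B1=F, B2=F, B3=T, B4=F, B5=F, B6=T, B6=F, B7=F
#3 (d=-1, t=2) -> B1->F, B2->F, B3->F, B5->F, B6->T, B6->F, B7->F; covered: B1=F, B2=F, B3=F, B5=F, B6=T, B6=F, B7=F
#4 (d=-2, t=9) -> B1->F, B2->F, B3->F, B5->T, B6->F, B7->F; covered: B1=F, B2=F, B3=F, B5=T, B6=F, B7=F
#5 (d=2, t=12) -> B1->F, B2->T, B3->F, B5->F, B6->T, B6->T, B6->T, B6->T, B6->T, B6->F, B7->F; covered: B1=F, B2=T, B3=F, B5=F, B6=T, B6=F, B7=F
#6 (d=3, t=6) -> B1->F, B2->F, B3->F, B5->T, B6->F, B7->F; covered: B1=F, B2=F, B3=F, B5=T, B6=F, B7=F
#7 (d=6, t=8) -> B1->F, B2->F, B3->F, B5->T, B6->T, B6->F, B7->F; covered: B1=F, B2=F, B3=F, B5=T, B6=T, B6=F, B7=F
#8 (d=0, t=6) -> B1->F, B2->F, B3->F, B5->T, B6->F, B7->F; covered: B1=F, B2=F, B3=F, B5=T, B6=F, B7=F
pool-wide coverage (11 outcomes): B1=F, B2=T, B2=F, B3=T, B3=F, B4=F, B5=T, B5=F, B6=T, B6=F, B7=F
checked all size-1 subsets: none covers 11 outcomes (max 8/11)
checked all size-2 subsets: none covers 11 outcomes (max 10/11)
the canonical winner is {1, 2, 4}: size 3, full 11-outcome coverage, earliest index list among size-3 covers

Answer: 1, 2, 4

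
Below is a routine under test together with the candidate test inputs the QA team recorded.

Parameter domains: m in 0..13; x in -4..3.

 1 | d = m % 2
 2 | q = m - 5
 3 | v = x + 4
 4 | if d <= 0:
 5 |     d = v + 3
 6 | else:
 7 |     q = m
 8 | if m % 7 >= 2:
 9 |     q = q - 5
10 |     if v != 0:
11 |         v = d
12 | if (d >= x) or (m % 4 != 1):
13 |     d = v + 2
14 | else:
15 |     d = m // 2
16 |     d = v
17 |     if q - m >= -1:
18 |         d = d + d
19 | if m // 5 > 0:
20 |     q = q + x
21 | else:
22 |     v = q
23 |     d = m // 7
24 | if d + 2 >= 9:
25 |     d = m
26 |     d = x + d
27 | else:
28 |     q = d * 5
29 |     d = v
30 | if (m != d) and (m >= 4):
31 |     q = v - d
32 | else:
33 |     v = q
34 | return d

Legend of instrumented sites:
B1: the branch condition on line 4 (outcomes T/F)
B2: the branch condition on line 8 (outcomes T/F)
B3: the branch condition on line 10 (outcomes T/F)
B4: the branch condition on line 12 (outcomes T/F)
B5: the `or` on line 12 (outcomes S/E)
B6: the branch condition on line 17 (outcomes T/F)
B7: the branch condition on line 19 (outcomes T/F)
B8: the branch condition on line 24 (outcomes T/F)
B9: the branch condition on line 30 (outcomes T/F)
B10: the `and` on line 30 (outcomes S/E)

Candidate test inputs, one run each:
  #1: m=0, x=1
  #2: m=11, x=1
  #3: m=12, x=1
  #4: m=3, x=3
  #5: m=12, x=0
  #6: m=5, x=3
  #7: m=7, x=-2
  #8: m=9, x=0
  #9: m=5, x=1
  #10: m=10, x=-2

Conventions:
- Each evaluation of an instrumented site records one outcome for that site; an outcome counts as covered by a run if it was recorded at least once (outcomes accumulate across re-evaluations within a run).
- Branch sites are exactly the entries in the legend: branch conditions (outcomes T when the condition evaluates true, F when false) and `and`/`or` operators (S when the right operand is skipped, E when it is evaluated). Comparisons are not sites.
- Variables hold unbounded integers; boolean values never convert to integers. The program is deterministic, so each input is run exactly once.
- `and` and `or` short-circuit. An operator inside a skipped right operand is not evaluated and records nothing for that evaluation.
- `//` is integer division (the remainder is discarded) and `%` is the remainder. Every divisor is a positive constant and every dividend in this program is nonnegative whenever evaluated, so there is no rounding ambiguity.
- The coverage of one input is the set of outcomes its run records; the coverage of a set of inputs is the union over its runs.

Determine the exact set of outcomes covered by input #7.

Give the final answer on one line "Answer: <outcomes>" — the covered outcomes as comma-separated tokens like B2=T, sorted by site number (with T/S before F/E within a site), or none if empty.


Simulating input #7 (m=7, x=-2) step by step:
  B1->F, B2->F, B5->S, B4->T, B7->T, B8->F, B10->E, B9->T
collecting distinct outcomes: B1=F, B2=F, B4=T, B5=S, B7=T, B8=F, B9=T, B10=E
Answer: B1=F, B2=F, B4=T, B5=S, B7=T, B8=F, B9=T, B10=E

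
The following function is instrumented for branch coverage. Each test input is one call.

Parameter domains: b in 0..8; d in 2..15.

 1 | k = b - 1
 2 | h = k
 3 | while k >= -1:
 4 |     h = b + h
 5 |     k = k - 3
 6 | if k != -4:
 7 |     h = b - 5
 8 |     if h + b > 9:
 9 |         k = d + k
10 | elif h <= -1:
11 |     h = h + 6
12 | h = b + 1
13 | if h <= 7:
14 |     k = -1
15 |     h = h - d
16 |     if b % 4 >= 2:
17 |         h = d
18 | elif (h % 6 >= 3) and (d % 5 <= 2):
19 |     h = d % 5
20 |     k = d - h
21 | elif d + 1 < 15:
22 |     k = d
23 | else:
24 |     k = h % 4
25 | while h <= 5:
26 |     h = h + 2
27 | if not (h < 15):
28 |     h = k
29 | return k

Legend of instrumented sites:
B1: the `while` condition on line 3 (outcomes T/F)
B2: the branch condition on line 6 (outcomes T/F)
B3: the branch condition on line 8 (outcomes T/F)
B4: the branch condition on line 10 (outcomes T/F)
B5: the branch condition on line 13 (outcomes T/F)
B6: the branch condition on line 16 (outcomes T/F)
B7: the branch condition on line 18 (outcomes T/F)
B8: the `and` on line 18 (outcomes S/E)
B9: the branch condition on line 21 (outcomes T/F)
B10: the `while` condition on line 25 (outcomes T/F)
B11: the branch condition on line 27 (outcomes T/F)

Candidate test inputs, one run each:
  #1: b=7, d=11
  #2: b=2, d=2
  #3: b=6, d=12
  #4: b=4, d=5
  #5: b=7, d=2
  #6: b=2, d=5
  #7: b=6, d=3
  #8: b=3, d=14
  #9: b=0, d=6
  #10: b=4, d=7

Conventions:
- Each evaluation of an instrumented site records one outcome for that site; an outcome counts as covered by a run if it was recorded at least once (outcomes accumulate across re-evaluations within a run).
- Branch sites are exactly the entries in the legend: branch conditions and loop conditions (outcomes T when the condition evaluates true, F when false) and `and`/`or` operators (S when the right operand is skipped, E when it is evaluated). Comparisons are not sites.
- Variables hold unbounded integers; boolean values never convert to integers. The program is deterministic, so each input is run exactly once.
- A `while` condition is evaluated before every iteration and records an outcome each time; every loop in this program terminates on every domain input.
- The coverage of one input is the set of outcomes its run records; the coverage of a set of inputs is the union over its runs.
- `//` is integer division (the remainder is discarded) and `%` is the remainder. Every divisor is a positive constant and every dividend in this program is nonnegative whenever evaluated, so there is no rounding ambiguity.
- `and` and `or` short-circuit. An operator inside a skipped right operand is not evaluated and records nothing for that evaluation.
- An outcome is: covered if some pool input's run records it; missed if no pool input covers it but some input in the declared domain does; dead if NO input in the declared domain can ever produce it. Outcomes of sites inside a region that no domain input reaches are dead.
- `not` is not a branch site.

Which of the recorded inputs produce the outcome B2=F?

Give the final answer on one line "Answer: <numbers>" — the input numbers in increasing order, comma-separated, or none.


input #1 (b=7, d=11): never hits B2=F
input #2 (b=2, d=2): never hits B2=F
input #3 (b=6, d=12): hits B2=F
input #4 (b=4, d=5): never hits B2=F
input #5 (b=7, d=2): never hits B2=F
input #6 (b=2, d=5): never hits B2=F
input #7 (b=6, d=3): hits B2=F
input #8 (b=3, d=14): hits B2=F
input #9 (b=0, d=6): hits B2=F
input #10 (b=4, d=7): never hits B2=F
Answer: 3, 7, 8, 9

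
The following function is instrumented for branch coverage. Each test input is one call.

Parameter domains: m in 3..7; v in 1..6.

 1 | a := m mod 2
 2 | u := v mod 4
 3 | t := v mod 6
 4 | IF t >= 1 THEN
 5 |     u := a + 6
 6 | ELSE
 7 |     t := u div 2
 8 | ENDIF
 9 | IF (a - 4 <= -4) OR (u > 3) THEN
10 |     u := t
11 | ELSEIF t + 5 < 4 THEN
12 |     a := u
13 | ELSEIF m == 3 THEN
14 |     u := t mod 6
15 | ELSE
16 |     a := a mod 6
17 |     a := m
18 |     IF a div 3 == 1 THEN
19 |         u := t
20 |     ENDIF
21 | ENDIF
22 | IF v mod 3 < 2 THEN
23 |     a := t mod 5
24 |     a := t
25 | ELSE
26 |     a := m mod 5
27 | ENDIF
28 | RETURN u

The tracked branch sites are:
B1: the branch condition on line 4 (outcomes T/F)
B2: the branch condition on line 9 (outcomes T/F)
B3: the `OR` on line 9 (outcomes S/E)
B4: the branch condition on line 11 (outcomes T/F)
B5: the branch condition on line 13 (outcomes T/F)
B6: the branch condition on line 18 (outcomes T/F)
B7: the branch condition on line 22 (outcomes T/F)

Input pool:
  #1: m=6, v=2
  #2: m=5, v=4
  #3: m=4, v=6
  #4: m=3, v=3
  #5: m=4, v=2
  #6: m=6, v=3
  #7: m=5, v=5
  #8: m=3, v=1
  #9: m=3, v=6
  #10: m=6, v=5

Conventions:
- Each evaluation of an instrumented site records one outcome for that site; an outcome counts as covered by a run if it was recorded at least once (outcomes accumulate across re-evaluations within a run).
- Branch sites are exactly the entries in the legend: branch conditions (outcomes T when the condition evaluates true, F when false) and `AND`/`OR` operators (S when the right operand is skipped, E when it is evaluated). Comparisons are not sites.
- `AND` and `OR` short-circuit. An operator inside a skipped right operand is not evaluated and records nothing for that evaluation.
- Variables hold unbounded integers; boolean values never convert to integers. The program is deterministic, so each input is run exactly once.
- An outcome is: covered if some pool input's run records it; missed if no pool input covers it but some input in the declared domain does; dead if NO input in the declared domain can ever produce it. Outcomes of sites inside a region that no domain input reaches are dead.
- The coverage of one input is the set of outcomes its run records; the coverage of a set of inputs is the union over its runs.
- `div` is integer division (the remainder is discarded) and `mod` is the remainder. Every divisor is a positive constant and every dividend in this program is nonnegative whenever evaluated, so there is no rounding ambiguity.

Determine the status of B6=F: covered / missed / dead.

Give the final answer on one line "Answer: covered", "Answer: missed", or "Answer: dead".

no pool input records B6=F
but domain input (m=7, v=6) does record it -> reachable, so missed

Answer: missed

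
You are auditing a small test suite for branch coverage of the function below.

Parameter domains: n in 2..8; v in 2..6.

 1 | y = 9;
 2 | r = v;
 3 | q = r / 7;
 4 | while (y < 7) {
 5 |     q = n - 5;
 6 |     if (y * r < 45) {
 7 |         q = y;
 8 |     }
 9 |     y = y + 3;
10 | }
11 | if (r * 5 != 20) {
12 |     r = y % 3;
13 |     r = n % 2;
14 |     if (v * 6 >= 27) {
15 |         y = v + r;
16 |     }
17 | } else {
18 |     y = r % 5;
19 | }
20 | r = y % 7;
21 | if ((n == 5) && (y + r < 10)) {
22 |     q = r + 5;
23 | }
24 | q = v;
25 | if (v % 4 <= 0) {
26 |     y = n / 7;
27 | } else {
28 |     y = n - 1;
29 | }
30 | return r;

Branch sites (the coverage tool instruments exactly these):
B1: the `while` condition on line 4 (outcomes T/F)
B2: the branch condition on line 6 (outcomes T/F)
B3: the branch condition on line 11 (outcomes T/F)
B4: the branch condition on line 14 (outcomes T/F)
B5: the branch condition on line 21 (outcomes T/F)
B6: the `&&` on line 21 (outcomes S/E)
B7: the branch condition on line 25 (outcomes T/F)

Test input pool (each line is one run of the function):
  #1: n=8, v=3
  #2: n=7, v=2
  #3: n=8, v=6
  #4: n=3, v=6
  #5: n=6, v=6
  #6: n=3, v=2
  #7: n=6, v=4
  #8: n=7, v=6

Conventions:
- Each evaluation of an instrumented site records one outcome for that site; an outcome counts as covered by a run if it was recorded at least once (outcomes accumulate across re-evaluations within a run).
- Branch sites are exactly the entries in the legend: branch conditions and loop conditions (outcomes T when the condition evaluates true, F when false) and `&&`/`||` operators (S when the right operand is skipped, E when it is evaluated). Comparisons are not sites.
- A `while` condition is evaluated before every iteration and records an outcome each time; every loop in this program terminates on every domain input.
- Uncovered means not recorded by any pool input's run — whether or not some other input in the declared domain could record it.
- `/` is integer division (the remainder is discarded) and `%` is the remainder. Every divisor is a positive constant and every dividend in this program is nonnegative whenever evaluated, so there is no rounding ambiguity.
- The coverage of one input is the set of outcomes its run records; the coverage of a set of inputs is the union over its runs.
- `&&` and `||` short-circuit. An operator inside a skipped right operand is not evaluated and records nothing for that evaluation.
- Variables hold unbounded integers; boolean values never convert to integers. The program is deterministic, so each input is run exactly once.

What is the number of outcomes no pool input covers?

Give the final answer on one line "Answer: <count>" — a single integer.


#1 (n=8, v=3) -> B1->F, B3->T, B4->F, B6->S, B5->F, B7->F; covered: B1=F, B3=T, B4=F, B5=F, B6=S, B7=F
#2 (n=7, v=2) -> B1->F, B3->T, B4->F, B6->S, B5->F, B7->F; covered: B1=F, B3=T, B4=F, B5=F, B6=S, B7=F
#3 (n=8, v=6) -> B1->F, B3->T, B4->T, B6->S, B5->F, B7->F; covered: B1=F, B3=T, B4=T, B5=F, B6=S, B7=F
#4 (n=3, v=6) -> B1->F, B3->T, B4->T, B6->S, B5->F, B7->F; covered: B1=F, B3=T, B4=T, B5=F, B6=S, B7=F
#5 (n=6, v=6) -> B1->F, B3->T, B4->T, B6->S, B5->F, B7->F; covered: B1=F, B3=T, B4=T, B5=F, B6=S, B7=F
#6 (n=3, v=2) -> B1->F, B3->T, B4->F, B6->S, B5->F, B7->F; covered: B1=F, B3=T, B4=F, B5=F, B6=S, B7=F
#7 (n=6, v=4) -> B1->F, B3->F, B6->S, B5->F, B7->T; covered: B1=F, B3=F, B5=F, B6=S, B7=T
#8 (n=7, v=6) -> B1->F, B3->T, B4->T, B6->S, B5->F, B7->F; covered: B1=F, B3=T, B4=T, B5=F, B6=S, B7=F
union over the pool: B1=F, B3=T, B3=F, B4=T, B4=F, B5=F, B6=S, B7=T, B7=F
uncovered (5 of 14): B1=T, B2=T, B2=F, B5=T, B6=E
Answer: 5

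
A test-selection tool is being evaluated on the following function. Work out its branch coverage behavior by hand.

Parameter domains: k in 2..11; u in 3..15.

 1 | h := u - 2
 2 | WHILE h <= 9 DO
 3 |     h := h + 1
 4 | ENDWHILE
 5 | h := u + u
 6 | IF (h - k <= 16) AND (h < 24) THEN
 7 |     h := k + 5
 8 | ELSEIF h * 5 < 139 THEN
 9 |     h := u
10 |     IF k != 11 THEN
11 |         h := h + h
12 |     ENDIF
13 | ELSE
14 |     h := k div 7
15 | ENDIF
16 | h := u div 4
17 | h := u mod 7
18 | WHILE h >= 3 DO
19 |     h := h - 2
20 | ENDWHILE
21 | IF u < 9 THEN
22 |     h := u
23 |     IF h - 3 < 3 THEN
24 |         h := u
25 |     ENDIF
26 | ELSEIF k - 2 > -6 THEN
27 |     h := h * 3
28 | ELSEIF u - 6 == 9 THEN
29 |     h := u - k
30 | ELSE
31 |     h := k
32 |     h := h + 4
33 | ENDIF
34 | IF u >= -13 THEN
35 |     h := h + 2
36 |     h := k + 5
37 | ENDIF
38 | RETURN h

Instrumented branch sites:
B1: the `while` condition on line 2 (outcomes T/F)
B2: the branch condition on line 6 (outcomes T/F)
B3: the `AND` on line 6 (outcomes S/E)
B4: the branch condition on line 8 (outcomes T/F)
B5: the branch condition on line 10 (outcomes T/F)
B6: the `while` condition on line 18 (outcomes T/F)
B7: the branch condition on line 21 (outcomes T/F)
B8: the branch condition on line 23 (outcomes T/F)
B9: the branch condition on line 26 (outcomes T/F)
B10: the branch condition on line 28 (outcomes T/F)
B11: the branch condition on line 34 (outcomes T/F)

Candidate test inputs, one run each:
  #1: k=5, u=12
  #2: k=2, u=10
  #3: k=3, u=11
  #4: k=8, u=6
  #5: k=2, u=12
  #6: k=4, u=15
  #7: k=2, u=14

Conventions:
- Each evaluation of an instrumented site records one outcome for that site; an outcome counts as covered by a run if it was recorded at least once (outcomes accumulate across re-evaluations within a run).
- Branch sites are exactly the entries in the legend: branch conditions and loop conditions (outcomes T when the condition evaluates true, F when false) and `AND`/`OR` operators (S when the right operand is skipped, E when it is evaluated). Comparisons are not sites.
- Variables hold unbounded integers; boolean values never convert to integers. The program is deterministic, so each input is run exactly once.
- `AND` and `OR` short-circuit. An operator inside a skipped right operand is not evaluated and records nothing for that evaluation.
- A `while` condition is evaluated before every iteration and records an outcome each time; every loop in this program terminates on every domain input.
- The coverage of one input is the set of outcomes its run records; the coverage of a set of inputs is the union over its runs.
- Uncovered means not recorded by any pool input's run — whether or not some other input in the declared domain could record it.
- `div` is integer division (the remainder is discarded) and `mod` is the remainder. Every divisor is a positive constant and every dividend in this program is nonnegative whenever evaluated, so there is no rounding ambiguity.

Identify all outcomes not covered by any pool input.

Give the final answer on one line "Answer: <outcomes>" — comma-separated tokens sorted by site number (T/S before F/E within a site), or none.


#1 (k=5, u=12) -> B1->F, B3->S, B2->F, B4->T, B5->T, B6->T, B6->T, B6->F, B7->F, B9->T, B11->T; covered: B1=F, B2=F, B3=S, B4=T, B5=T, B6=T, B6=F, B7=F, B9=T, B11=T
#2 (k=2, u=10) -> B1->T, B1->T, B1->F, B3->S, B2->F, B4->T, B5->T, B6->T, B6->F, B7->F, B9->T, B11->T; covered: B1=T, B1=F, B2=F, B3=S, B4=T, B5=T, B6=T, B6=F, B7=F, B9=T, B11=T
#3 (k=3, u=11) -> B1->T, B1->F, B3->S, B2->F, B4->T, B5->T, B6->T, B6->F, B7->F, B9->T, B11->T; covered: B1=T, B1=F, B2=F, B3=S, B4=T, B5=T, B6=T, B6=F, B7=F, B9=T, B11=T
#4 (k=8, u=6) -> B1->T, B1->T, B1->T, B1->T, B1->T, B1->T, B1->F, B3->E, B2->T, B6->T, B6->T, B6->F, B7->T, B8->F, ...; covered: B1=T, B1=F, B2=T, B3=E, B6=T, B6=F, B7=T, B8=F, B11=T
#5 (k=2, u=12) -> B1->F, B3->S, B2->F, B4->T, B5->T, B6->T, B6->T, B6->F, B7->F, B9->T, B11->T; covered: B1=F, B2=F, B3=S, B4=T, B5=T, B6=T, B6=F, B7=F, B9=T, B11=T
#6 (k=4, u=15) -> B1->F, B3->S, B2->F, B4->F, B6->F, B7->F, B9->T, B11->T; covered: B1=F, B2=F, B3=S, B4=F, B6=F, B7=F, B9=T, B11=T
#7 (k=2, u=14) -> B1->F, B3->S, B2->F, B4->F, B6->F, B7->F, B9->T, B11->T; covered: B1=F, B2=F, B3=S, B4=F, B6=F, B7=F, B9=T, B11=T
union over the pool: B1=T, B1=F, B2=T, B2=F, B3=S, B3=E, B4=T, B4=F, B5=T, B6=T, B6=F, B7=T, B7=F, B8=F, B9=T, B11=T
uncovered (6 of 22): B5=F, B8=T, B9=F, B10=T, B10=F, B11=F
Answer: B5=F, B8=T, B9=F, B10=T, B10=F, B11=F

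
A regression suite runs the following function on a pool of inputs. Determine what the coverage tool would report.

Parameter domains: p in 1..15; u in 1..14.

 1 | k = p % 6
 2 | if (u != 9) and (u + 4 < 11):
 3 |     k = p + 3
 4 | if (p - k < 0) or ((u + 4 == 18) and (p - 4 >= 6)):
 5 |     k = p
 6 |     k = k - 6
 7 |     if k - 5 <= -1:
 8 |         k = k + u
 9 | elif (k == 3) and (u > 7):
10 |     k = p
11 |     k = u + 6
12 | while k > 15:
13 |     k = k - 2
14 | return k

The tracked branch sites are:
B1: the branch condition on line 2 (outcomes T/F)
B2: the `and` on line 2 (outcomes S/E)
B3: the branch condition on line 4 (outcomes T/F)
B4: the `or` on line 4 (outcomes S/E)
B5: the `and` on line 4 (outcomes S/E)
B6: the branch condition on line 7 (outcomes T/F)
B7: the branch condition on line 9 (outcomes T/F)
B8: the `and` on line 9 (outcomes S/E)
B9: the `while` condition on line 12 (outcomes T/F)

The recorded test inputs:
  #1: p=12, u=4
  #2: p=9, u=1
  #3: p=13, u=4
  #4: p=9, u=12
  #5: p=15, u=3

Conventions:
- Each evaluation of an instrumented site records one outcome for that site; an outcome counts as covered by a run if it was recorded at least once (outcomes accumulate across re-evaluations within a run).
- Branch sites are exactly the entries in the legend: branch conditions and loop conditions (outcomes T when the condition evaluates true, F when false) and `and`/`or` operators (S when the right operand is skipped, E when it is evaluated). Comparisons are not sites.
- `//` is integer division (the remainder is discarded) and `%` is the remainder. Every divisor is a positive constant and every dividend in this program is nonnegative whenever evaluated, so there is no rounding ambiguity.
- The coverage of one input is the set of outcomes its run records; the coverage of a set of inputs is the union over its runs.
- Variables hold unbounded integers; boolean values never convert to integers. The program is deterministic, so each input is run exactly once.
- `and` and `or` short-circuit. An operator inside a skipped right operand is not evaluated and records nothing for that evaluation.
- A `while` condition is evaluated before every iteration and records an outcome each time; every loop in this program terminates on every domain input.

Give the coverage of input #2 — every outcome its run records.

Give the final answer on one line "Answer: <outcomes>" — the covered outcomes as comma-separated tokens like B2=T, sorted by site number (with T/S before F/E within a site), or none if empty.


Event log for input #2 (p=9, u=1):
  B2->E, B1->T, B4->S, B3->T, B6->T, B9->F
distinct outcomes covered: B1=T, B2=E, B3=T, B4=S, B6=T, B9=F
Answer: B1=T, B2=E, B3=T, B4=S, B6=T, B9=F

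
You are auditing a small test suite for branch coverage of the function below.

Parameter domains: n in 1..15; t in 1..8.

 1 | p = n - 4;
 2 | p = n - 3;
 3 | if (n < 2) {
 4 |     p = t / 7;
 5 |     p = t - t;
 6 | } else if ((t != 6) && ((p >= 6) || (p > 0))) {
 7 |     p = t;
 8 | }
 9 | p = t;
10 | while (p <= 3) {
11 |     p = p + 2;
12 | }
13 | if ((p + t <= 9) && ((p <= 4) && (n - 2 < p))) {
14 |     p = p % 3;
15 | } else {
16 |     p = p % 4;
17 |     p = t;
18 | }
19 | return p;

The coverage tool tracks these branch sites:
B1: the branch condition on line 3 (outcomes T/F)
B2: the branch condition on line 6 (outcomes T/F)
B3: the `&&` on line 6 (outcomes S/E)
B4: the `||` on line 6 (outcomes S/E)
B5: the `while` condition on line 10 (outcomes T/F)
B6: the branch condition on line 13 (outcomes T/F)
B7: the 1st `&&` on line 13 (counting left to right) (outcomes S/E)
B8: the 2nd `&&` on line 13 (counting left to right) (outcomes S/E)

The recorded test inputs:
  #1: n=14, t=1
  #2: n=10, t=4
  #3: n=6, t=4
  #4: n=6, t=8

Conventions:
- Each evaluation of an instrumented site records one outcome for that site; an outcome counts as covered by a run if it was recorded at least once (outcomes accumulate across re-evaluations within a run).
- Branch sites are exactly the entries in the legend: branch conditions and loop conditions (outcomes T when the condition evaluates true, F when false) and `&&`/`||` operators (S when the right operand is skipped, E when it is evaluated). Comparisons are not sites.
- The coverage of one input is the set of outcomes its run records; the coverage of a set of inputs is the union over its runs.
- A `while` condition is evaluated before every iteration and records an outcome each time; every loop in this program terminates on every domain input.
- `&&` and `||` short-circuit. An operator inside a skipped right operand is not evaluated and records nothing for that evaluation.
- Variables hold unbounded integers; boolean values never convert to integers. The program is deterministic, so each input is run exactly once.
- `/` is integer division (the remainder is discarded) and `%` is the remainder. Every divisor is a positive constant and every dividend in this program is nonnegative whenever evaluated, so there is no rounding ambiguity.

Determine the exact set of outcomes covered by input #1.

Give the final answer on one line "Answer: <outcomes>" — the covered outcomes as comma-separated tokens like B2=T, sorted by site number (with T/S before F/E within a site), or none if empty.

Running input #1 (n=14, t=1), event by event:
  B1->F, B3->E, B4->S, B2->T, B5->T, B5->T, B5->F, B7->E, B8->S, B6->F
distinct outcomes covered: B1=F, B2=T, B3=E, B4=S, B5=T, B5=F, B6=F, B7=E, B8=S

Answer: B1=F, B2=T, B3=E, B4=S, B5=T, B5=F, B6=F, B7=E, B8=S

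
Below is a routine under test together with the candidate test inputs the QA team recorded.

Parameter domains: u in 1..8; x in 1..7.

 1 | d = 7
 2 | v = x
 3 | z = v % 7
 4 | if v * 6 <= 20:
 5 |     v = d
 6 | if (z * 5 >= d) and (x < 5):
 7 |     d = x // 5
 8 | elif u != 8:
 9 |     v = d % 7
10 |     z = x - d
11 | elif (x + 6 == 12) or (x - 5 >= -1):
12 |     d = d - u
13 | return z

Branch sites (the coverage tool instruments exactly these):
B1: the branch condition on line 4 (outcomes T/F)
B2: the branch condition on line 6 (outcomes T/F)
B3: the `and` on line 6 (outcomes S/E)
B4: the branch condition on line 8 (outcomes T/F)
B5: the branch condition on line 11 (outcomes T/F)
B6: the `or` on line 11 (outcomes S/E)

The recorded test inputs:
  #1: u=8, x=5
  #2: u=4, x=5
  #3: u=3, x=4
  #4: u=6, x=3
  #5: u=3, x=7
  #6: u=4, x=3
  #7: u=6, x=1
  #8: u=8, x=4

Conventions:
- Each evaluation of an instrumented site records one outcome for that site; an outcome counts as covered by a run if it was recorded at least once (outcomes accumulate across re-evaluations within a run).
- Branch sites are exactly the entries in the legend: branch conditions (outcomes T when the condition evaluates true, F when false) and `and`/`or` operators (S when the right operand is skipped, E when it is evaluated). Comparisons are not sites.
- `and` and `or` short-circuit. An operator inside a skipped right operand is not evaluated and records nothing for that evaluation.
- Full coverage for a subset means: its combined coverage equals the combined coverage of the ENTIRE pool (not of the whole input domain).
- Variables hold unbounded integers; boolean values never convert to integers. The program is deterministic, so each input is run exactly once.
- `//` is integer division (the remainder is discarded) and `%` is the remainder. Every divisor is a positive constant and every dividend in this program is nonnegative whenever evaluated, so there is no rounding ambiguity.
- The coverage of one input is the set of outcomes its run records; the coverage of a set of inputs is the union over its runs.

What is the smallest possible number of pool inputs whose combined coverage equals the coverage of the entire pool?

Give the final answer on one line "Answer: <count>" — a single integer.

test 1 (u=8, x=5) fires B1->F, B3->E, B2->F, B4->F, B6->E, B5->T; hits B1=F, B2=F, B3=E, B4=F, B5=T, B6=E
test 2 (u=4, x=5) fires B1->F, B3->E, B2->F, B4->T; hits B1=F, B2=F, B3=E, B4=T
test 3 (u=3, x=4) fires B1->F, B3->E, B2->T; hits B1=F, B2=T, B3=E
test 4 (u=6, x=3) fires B1->T, B3->E, B2->T; hits B1=T, B2=T, B3=E
test 5 (u=3, x=7) fires B1->F, B3->S, B2->F, B4->T; hits B1=F, B2=F, B3=S, B4=T
test 6 (u=4, x=3) fires B1->T, B3->E, B2->T; hits B1=T, B2=T, B3=E
test 7 (u=6, x=1) fires B1->T, B3->S, B2->F, B4->T; hits B1=T, B2=F, B3=S, B4=T
test 8 (u=8, x=4) fires B1->F, B3->E, B2->T; hits B1=F, B2=T, B3=E
union over all inputs: B1=T, B1=F, B2=T, B2=F, B3=S, B3=E, B4=T, B4=F, B5=T, B6=E (10 outcomes)
no size-1 subset reaches all 10 outcomes (best union: 6/10)
no size-2 subset reaches all 10 outcomes (best union: 9/10)
the canonical winner is {1, 3, 7}: size 3, full 10-outcome coverage, earliest index list among size-3 covers

Answer: 3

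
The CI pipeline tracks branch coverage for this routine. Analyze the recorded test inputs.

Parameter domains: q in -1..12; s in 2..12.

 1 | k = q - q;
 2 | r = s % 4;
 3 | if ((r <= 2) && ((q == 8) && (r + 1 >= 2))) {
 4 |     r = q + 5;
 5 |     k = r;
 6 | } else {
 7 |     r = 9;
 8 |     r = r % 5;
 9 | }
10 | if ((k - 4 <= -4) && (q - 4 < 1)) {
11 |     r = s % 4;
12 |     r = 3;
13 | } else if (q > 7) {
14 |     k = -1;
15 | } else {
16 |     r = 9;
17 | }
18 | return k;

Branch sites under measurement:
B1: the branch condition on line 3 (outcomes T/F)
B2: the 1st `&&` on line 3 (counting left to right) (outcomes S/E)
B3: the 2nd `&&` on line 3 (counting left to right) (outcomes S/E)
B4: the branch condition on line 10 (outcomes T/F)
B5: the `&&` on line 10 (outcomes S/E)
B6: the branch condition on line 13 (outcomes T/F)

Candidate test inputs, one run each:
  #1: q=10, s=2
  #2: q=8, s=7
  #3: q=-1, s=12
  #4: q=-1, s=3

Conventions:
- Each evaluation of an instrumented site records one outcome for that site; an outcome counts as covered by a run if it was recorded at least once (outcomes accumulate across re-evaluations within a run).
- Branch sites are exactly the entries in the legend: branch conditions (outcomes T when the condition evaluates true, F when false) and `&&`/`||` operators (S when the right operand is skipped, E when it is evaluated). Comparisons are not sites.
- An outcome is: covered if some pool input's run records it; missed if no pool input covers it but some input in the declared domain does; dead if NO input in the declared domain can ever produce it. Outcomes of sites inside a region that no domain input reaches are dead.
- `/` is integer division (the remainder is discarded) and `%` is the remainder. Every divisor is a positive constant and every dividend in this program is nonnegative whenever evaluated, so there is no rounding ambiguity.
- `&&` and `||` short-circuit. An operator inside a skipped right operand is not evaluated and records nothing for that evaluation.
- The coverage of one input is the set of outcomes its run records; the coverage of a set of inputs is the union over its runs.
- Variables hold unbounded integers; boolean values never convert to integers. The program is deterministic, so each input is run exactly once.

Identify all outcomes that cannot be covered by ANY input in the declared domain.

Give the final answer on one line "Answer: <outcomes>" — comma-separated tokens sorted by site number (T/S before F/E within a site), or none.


running all 154 domain inputs and tallying outcomes:
  reachable outcomes have witnesses, e.g. B1=T (e.g. q=8, s=2), B1=F (e.g. q=-1, s=2), B2=S (e.g. q=-1, s=3), B2=E (e.g. q=-1, s=2)
Answer: none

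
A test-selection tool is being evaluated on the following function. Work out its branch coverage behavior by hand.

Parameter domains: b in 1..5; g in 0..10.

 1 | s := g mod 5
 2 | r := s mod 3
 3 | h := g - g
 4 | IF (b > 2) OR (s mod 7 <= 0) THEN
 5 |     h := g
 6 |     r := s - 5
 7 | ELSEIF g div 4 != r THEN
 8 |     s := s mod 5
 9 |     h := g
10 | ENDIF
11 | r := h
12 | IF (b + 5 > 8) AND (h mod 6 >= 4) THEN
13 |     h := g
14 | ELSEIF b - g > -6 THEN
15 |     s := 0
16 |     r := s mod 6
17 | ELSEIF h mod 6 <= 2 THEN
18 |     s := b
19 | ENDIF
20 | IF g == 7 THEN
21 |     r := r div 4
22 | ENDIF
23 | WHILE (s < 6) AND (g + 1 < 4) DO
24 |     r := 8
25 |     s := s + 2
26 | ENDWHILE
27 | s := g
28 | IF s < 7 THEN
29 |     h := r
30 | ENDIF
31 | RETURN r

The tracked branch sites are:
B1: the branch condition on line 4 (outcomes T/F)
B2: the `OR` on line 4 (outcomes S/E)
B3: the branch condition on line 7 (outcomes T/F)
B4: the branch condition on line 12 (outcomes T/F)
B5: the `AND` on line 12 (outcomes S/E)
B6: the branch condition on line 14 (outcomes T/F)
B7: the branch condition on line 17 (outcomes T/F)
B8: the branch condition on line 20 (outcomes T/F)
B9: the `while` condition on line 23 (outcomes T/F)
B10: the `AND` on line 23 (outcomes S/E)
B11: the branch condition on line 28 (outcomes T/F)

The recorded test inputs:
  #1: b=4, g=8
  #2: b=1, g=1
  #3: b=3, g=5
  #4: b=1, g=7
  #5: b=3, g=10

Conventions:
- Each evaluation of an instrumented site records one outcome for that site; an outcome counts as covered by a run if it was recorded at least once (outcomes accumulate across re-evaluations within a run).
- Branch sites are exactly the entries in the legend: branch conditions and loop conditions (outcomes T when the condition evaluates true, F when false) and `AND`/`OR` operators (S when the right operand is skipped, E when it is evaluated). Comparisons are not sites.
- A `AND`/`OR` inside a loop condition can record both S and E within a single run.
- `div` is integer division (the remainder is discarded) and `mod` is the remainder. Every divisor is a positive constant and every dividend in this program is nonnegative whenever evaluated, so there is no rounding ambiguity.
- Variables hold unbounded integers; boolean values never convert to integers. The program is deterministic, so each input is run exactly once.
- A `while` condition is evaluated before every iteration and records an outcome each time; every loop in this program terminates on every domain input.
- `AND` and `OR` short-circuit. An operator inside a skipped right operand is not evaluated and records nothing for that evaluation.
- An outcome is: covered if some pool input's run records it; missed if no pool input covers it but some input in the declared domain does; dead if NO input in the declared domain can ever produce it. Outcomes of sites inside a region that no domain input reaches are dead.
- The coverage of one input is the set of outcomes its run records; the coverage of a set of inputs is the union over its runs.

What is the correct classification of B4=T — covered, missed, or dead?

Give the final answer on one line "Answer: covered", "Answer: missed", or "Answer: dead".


no pool input records B4=T
but domain input (b=4, g=4) does record it -> reachable, so missed
Answer: missed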